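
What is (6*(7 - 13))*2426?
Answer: -87336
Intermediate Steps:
(6*(7 - 13))*2426 = (6*(-6))*2426 = -36*2426 = -87336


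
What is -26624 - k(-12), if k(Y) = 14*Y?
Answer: -26456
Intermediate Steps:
-26624 - k(-12) = -26624 - 14*(-12) = -26624 - 1*(-168) = -26624 + 168 = -26456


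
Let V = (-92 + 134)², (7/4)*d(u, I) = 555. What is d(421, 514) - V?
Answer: -10128/7 ≈ -1446.9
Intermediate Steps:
d(u, I) = 2220/7 (d(u, I) = (4/7)*555 = 2220/7)
V = 1764 (V = 42² = 1764)
d(421, 514) - V = 2220/7 - 1*1764 = 2220/7 - 1764 = -10128/7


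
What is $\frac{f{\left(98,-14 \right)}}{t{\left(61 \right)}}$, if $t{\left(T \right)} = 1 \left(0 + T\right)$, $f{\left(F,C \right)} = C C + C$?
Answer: $\frac{182}{61} \approx 2.9836$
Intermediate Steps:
$f{\left(F,C \right)} = C + C^{2}$ ($f{\left(F,C \right)} = C^{2} + C = C + C^{2}$)
$t{\left(T \right)} = T$ ($t{\left(T \right)} = 1 T = T$)
$\frac{f{\left(98,-14 \right)}}{t{\left(61 \right)}} = \frac{\left(-14\right) \left(1 - 14\right)}{61} = \left(-14\right) \left(-13\right) \frac{1}{61} = 182 \cdot \frac{1}{61} = \frac{182}{61}$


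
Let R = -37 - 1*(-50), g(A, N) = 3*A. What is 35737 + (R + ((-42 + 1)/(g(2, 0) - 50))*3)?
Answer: 1573123/44 ≈ 35753.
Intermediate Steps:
R = 13 (R = -37 + 50 = 13)
35737 + (R + ((-42 + 1)/(g(2, 0) - 50))*3) = 35737 + (13 + ((-42 + 1)/(3*2 - 50))*3) = 35737 + (13 - 41/(6 - 50)*3) = 35737 + (13 - 41/(-44)*3) = 35737 + (13 - 41*(-1/44)*3) = 35737 + (13 + (41/44)*3) = 35737 + (13 + 123/44) = 35737 + 695/44 = 1573123/44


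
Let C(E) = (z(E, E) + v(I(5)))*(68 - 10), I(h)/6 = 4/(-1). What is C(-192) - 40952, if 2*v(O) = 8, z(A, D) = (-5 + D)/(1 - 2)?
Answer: -29294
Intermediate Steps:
z(A, D) = 5 - D (z(A, D) = (-5 + D)/(-1) = (-5 + D)*(-1) = 5 - D)
I(h) = -24 (I(h) = 6*(4/(-1)) = 6*(4*(-1)) = 6*(-4) = -24)
v(O) = 4 (v(O) = (1/2)*8 = 4)
C(E) = 522 - 58*E (C(E) = ((5 - E) + 4)*(68 - 10) = (9 - E)*58 = 522 - 58*E)
C(-192) - 40952 = (522 - 58*(-192)) - 40952 = (522 + 11136) - 40952 = 11658 - 40952 = -29294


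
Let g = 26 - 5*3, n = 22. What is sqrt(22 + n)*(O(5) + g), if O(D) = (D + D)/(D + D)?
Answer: 24*sqrt(11) ≈ 79.599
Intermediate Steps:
g = 11 (g = 26 - 15 = 11)
O(D) = 1 (O(D) = (2*D)/((2*D)) = (2*D)*(1/(2*D)) = 1)
sqrt(22 + n)*(O(5) + g) = sqrt(22 + 22)*(1 + 11) = sqrt(44)*12 = (2*sqrt(11))*12 = 24*sqrt(11)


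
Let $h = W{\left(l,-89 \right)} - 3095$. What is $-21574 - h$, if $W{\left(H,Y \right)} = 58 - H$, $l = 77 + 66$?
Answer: $-18394$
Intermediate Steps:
$l = 143$
$h = -3180$ ($h = \left(58 - 143\right) - 3095 = -85 - 3095 = -3180$)
$-21574 - h = -21574 - -3180 = -21574 + 3180 = -18394$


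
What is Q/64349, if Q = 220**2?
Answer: 48400/64349 ≈ 0.75215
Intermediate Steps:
Q = 48400
Q/64349 = 48400/64349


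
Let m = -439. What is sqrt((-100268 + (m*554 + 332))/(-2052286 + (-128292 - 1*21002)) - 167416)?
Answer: I*sqrt(278277427474190)/40770 ≈ 409.17*I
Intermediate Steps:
sqrt((-100268 + (m*554 + 332))/(-2052286 + (-128292 - 1*21002)) - 167416) = sqrt((-100268 + (-439*554 + 332))/(-2052286 + (-128292 - 1*21002)) - 167416) = sqrt((-100268 + (-243206 + 332))/(-2052286 + (-128292 - 21002)) - 167416) = sqrt((-100268 - 242874)/(-2052286 - 149294) - 167416) = sqrt(-343142/(-2201580) - 167416) = sqrt(-343142*(-1/2201580) - 167416) = sqrt(171571/1100790 - 167416) = sqrt(-184289687069/1100790) = I*sqrt(278277427474190)/40770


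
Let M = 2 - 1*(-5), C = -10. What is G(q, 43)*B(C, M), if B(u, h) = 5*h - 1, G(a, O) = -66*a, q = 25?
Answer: -56100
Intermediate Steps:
M = 7 (M = 2 + 5 = 7)
B(u, h) = -1 + 5*h
G(q, 43)*B(C, M) = (-66*25)*(-1 + 5*7) = -1650*(-1 + 35) = -1650*34 = -56100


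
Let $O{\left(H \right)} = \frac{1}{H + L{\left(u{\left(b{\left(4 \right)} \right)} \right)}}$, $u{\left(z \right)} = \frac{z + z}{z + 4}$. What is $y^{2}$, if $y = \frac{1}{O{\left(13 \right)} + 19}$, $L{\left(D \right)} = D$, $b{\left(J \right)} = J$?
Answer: $\frac{196}{71289} \approx 0.0027494$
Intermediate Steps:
$u{\left(z \right)} = \frac{2 z}{4 + z}$
$O{\left(H \right)} = \frac{1}{1 + H}$ ($O{\left(H \right)} = \frac{1}{H + 2 \cdot 4 \frac{1}{4 + 4}} = \frac{1}{H + 2 \cdot 4 \cdot \frac{1}{8}} = \frac{1}{H + 1} = \frac{1}{1 + H}$)
$y = \frac{14}{267}$ ($y = \frac{1}{\frac{1}{1 + 13} + 19} = \frac{1}{\frac{1}{14} + 19} = \frac{1}{\frac{267}{14}} = \frac{14}{267} \approx 0.052434$)
$y^{2} = \left(\frac{14}{267}\right)^{2} = \frac{196}{71289}$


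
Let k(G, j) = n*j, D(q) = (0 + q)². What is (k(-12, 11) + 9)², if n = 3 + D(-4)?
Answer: 47524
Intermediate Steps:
D(q) = q²
n = 19 (n = 3 + (-4)² = 3 + 16 = 19)
k(G, j) = 19*j
(k(-12, 11) + 9)² = (19*11 + 9)² = (209 + 9)² = 218² = 47524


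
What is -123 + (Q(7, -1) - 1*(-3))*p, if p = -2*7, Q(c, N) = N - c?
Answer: -53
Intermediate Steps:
p = -14
-123 + (Q(7, -1) - 1*(-3))*p = -123 + ((-1 - 1*7) - 1*(-3))*(-14) = -123 + ((-1 - 7) + 3)*(-14) = -123 + (-8 + 3)*(-14) = -123 - 5*(-14) = -123 + 70 = -53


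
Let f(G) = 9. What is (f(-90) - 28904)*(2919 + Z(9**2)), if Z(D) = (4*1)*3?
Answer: -84691245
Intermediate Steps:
Z(D) = 12 (Z(D) = 4*3 = 12)
(f(-90) - 28904)*(2919 + Z(9**2)) = (9 - 28904)*(2919 + 12) = -28895*2931 = -84691245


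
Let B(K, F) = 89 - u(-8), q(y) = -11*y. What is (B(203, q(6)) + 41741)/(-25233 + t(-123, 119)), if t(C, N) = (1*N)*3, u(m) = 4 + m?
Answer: -20917/12438 ≈ -1.6817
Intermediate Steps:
t(C, N) = 3*N (t(C, N) = N*3 = 3*N)
B(K, F) = 93 (B(K, F) = 89 - (4 - 8) = 89 - 1*(-4) = 89 + 4 = 93)
(B(203, q(6)) + 41741)/(-25233 + t(-123, 119)) = (93 + 41741)/(-25233 + 3*119) = 41834/(-25233 + 357) = 41834/(-24876) = 41834*(-1/24876) = -20917/12438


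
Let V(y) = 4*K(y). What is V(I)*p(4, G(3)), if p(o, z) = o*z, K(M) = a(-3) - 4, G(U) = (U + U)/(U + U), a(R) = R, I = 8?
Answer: -112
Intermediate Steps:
G(U) = 1 (G(U) = (2*U)/((2*U)) = (2*U)*(1/(2*U)) = 1)
K(M) = -7 (K(M) = -3 - 4 = -7)
V(y) = -28 (V(y) = 4*(-7) = -28)
V(I)*p(4, G(3)) = -112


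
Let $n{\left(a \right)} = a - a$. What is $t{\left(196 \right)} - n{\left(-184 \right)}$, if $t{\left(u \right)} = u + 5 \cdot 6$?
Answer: $226$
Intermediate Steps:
$n{\left(a \right)} = 0$
$t{\left(u \right)} = 30 + u$ ($t{\left(u \right)} = u + 30 = 30 + u$)
$t{\left(196 \right)} - n{\left(-184 \right)} = \left(30 + 196\right) - 0 = 226 + 0 = 226$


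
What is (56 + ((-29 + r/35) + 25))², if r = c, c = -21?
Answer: 66049/25 ≈ 2642.0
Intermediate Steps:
r = -21
(56 + ((-29 + r/35) + 25))² = (56 + ((-29 - 21/35) + 25))² = (56 + ((-29 - 21*1/35) + 25))² = (56 + ((-29 - ⅗) + 25))² = (56 + (-148/5 + 25))² = (56 - 23/5)² = (257/5)² = 66049/25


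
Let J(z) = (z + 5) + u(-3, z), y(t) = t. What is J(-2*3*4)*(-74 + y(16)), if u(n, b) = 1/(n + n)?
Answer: 3335/3 ≈ 1111.7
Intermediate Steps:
u(n, b) = 1/(2*n)
J(z) = 29/6 + z (J(z) = (z + 5) + (1/2)/(-3) = (5 + z) + (1/2)*(-1/3) = (5 + z) - 1/6 = 29/6 + z)
J(-2*3*4)*(-74 + y(16)) = (29/6 - 2*3*4)*(-74 + 16) = (29/6 - 6*4)*(-58) = (29/6 - 24)*(-58) = -115/6*(-58) = 3335/3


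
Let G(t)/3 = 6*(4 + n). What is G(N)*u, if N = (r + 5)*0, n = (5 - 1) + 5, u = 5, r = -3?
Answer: 1170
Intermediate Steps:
n = 9 (n = 4 + 5 = 9)
N = 0 (N = (-3 + 5)*0 = 2*0 = 0)
G(t) = 234 (G(t) = 3*(6*(4 + 9)) = 3*(6*13) = 3*78 = 234)
G(N)*u = 234*5 = 1170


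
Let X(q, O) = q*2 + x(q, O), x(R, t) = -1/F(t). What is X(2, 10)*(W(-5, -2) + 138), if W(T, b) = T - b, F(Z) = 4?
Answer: 2025/4 ≈ 506.25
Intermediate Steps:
x(R, t) = -¼ (x(R, t) = -1/4 = -1*¼ = -¼)
X(q, O) = -¼ + 2*q (X(q, O) = q*2 - ¼ = 2*q - ¼ = -¼ + 2*q)
X(2, 10)*(W(-5, -2) + 138) = (-¼ + 2*2)*((-5 - 1*(-2)) + 138) = (-¼ + 4)*((-5 + 2) + 138) = 15*(-3 + 138)/4 = (15/4)*135 = 2025/4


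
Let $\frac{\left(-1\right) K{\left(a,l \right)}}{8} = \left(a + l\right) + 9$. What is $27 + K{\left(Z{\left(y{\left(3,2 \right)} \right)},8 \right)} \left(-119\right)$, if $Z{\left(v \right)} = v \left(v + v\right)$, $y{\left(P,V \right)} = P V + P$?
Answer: $170435$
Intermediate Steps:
$y{\left(P,V \right)} = P + P V$
$Z{\left(v \right)} = 2 v^{2}$ ($Z{\left(v \right)} = v 2 v = 2 v^{2}$)
$K{\left(a,l \right)} = -72 - 8 a - 8 l$ ($K{\left(a,l \right)} = - 8 \left(\left(a + l\right) + 9\right) = - 8 \left(9 + a + l\right) = -72 - 8 a - 8 l$)
$27 + K{\left(Z{\left(y{\left(3,2 \right)} \right)},8 \right)} \left(-119\right) = 27 + \left(-72 - 8 \cdot 2 \left(3 \left(1 + 2\right)\right)^{2} - 64\right) \left(-119\right) = 27 + \left(-72 - 8 \cdot 2 \left(3 \cdot 3\right)^{2} - 64\right) \left(-119\right) = 27 + \left(-72 - 8 \cdot 2 \cdot 9^{2} - 64\right) \left(-119\right) = 27 + \left(-72 - 8 \cdot 2 \cdot 81 - 64\right) \left(-119\right) = 27 + \left(-72 - 1296 - 64\right) \left(-119\right) = 27 - -170408 = 27 + 170408 = 170435$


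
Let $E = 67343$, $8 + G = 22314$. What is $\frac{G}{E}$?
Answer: $\frac{22306}{67343} \approx 0.33123$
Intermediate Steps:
$G = 22306$ ($G = -8 + 22314 = 22306$)
$\frac{G}{E} = \frac{22306}{67343}$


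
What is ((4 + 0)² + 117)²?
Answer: 17689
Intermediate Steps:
((4 + 0)² + 117)² = (4² + 117)² = (16 + 117)² = 133² = 17689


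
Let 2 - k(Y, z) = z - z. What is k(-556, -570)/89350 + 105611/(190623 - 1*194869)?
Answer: -428924289/17244550 ≈ -24.873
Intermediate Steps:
k(Y, z) = 2 (k(Y, z) = 2 - (z - z) = 2 - 1*0 = 2 + 0 = 2)
k(-556, -570)/89350 + 105611/(190623 - 1*194869) = 2/89350 + 105611/(190623 - 1*194869) = 2*(1/89350) + 105611/(190623 - 194869) = 1/44675 + 105611/(-4246) = 1/44675 + 105611*(-1/4246) = 1/44675 - 9601/386 = -428924289/17244550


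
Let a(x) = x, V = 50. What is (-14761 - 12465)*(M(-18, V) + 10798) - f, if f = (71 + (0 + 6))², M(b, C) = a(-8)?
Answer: -293774469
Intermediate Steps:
M(b, C) = -8
f = 5929 (f = (71 + 6)² = 77² = 5929)
(-14761 - 12465)*(M(-18, V) + 10798) - f = (-14761 - 12465)*(-8 + 10798) - 1*5929 = -27226*10790 - 5929 = -293768540 - 5929 = -293774469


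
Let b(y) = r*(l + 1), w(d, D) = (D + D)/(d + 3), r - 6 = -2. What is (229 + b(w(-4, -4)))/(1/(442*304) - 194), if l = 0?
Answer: -31307744/26067391 ≈ -1.2010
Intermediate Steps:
r = 4 (r = 6 - 2 = 4)
w(d, D) = 2*D/(3 + d) (w(d, D) = (2*D)/(3 + d) = 2*D/(3 + d))
b(y) = 4 (b(y) = 4*(0 + 1) = 4*1 = 4)
(229 + b(w(-4, -4)))/(1/(442*304) - 194) = (229 + 4)/(1/(442*304) - 194) = 233/((1/442)*(1/304) - 194) = 233/(1/134368 - 194) = 233/(-26067391/134368) = 233*(-134368/26067391) = -31307744/26067391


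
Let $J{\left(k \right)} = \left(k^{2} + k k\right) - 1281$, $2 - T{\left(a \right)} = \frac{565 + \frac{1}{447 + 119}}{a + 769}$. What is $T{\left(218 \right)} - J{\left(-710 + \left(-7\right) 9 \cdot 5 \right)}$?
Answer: $- \frac{391043361535}{186214} \approx -2.1 \cdot 10^{6}$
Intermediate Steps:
$T{\left(a \right)} = 2 - \frac{319791}{566 \left(769 + a\right)}$ ($T{\left(a \right)} = 2 - \frac{565 + \frac{1}{447 + 119}}{a + 769} = 2 - \frac{565 + \frac{1}{566}}{769 + a} = 2 - \frac{319791}{566 \left(769 + a\right)}$)
$J{\left(k \right)} = -1281 + 2 k^{2}$ ($J{\left(k \right)} = \left(k^{2} + k^{2}\right) - 1281 = 2 k^{2} - 1281 = -1281 + 2 k^{2}$)
$T{\left(218 \right)} - J{\left(-710 + \left(-7\right) 9 \cdot 5 \right)} = \frac{550717 + 1132 \cdot 218}{566 \left(769 + 218\right)} - \left(-1281 + 2 \left(-710 + \left(-7\right) 9 \cdot 5\right)^{2}\right) = \frac{550717 + 246776}{566 \cdot 987} - \left(-1281 + 2 \left(-710 - 315\right)^{2}\right) = \frac{1}{566} \cdot \frac{1}{987} \cdot 797493 - \left(-1281 + 2 \left(-710 - 315\right)^{2}\right) = \frac{265831}{186214} - \left(-1281 + 2 \left(-1025\right)^{2}\right) = \frac{265831}{186214} - \left(-1281 + 2 \cdot 1050625\right) = \frac{265831}{186214} - \left(-1281 + 2101250\right) = \frac{265831}{186214} - 2099969 = - \frac{391043361535}{186214}$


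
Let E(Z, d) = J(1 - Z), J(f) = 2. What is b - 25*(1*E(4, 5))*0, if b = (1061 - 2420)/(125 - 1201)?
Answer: 1359/1076 ≈ 1.2630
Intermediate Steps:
E(Z, d) = 2
b = 1359/1076 (b = -1359/(-1076) = -1359*(-1/1076) = 1359/1076 ≈ 1.2630)
b - 25*(1*E(4, 5))*0 = 1359/1076 - 25*(1*2)*0 = 1359/1076 - 25*2*0 = 1359/1076 - 25*0 = 1359/1076 - 1*0 = 1359/1076 + 0 = 1359/1076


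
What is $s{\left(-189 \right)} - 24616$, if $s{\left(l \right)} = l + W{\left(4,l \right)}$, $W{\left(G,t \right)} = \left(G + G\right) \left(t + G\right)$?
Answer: $-26285$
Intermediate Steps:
$W{\left(G,t \right)} = 2 G \left(G + t\right)$
$s{\left(l \right)} = 32 + 9 l$ ($s{\left(l \right)} = l + 2 \cdot 4 \left(4 + l\right) = l + \left(32 + 8 l\right) = 32 + 9 l$)
$s{\left(-189 \right)} - 24616 = \left(32 + 9 \left(-189\right)\right) - 24616 = \left(32 - 1701\right) - 24616 = -1669 - 24616 = -26285$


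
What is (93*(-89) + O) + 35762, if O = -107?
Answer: 27378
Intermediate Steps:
(93*(-89) + O) + 35762 = (93*(-89) - 107) + 35762 = (-8277 - 107) + 35762 = -8384 + 35762 = 27378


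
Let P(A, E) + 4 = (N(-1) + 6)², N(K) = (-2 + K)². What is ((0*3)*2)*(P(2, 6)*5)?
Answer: 0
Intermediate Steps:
P(A, E) = 221 (P(A, E) = -4 + ((-2 - 1)² + 6)² = -4 + ((-3)² + 6)² = -4 + (9 + 6)² = -4 + 15² = -4 + 225 = 221)
((0*3)*2)*(P(2, 6)*5) = ((0*3)*2)*(221*5) = (0*2)*1105 = 0*1105 = 0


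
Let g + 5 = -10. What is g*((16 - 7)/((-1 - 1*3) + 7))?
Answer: -45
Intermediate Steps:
g = -15 (g = -5 - 10 = -15)
g*((16 - 7)/((-1 - 1*3) + 7)) = -15*(16 - 7)/((-1 - 1*3) + 7) = -135/((-1 - 3) + 7) = -135/(-4 + 7) = -135/3 = -15*3 = -45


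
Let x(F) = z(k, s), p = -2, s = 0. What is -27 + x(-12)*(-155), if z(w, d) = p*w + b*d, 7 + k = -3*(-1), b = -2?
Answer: -1267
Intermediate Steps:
k = -4 (k = -7 - 3*(-1) = -7 + 3 = -4)
z(w, d) = -2*d - 2*w (z(w, d) = -2*w - 2*d = -2*d - 2*w)
x(F) = 8 (x(F) = -2*0 - 2*(-4) = 0 + 8 = 8)
-27 + x(-12)*(-155) = -27 + 8*(-155) = -27 - 1240 = -1267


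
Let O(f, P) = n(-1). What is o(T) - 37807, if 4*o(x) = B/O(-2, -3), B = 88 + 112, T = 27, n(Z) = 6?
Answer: -113396/3 ≈ -37799.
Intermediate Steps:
O(f, P) = 6
B = 200
o(x) = 25/3 (o(x) = (200/6)/4 = (200*(⅙))/4 = (¼)*(100/3) = 25/3)
o(T) - 37807 = 25/3 - 37807 = -113396/3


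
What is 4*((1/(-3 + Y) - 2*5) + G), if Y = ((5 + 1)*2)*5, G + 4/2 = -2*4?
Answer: -4556/57 ≈ -79.930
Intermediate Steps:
G = -10 (G = -2 - 2*4 = -2 - 8 = -10)
Y = 60 (Y = (6*2)*5 = 12*5 = 60)
4*((1/(-3 + Y) - 2*5) + G) = 4*((1/(-3 + 60) - 2*5) - 10) = 4*((1/57 - 10) - 10) = 4*(-569/57 - 10) = 4*(-1139/57) = -4556/57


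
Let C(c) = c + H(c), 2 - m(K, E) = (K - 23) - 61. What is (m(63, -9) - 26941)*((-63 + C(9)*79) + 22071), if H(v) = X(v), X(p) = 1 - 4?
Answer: -605170476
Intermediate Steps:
X(p) = -3
H(v) = -3
m(K, E) = 86 - K (m(K, E) = 2 - ((K - 23) - 61) = 2 - ((-23 + K) - 61) = 2 - (-84 + K) = 2 + (84 - K) = 86 - K)
C(c) = -3 + c (C(c) = c - 3 = -3 + c)
(m(63, -9) - 26941)*((-63 + C(9)*79) + 22071) = ((86 - 1*63) - 26941)*((-63 + (-3 + 9)*79) + 22071) = ((86 - 63) - 26941)*((-63 + 6*79) + 22071) = (23 - 26941)*((-63 + 474) + 22071) = -26918*(411 + 22071) = -26918*22482 = -605170476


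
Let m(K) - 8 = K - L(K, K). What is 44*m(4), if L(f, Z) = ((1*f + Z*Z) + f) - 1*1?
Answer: -484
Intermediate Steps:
L(f, Z) = -1 + Z² + 2*f (L(f, Z) = ((f + Z²) + f) - 1 = (Z² + 2*f) - 1 = -1 + Z² + 2*f)
m(K) = 9 - K - K² (m(K) = 8 + (K - (-1 + K² + 2*K)) = 8 + (K + (1 - K² - 2*K)) = 8 + (1 - K - K²) = 9 - K - K²)
44*m(4) = 44*(9 - 1*4 - 1*4²) = 44*(9 - 4 - 1*16) = 44*(9 - 4 - 16) = 44*(-11) = -484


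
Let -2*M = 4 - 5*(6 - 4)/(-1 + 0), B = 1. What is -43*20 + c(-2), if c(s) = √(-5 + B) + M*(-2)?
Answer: -846 + 2*I ≈ -846.0 + 2.0*I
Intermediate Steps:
M = -7 (M = -(4 - 5*(6 - 4)/(-1 + 0))/2 = -(4 - 10/(-1))/2 = -(4 - 10*(-1))/2 = -(4 - 5*(-2))/2 = -(4 + 10)/2 = -½*14 = -7)
c(s) = 14 + 2*I (c(s) = √(-5 + 1) - 7*(-2) = √(-4) + 14 = 2*I + 14 = 14 + 2*I)
-43*20 + c(-2) = -43*20 + (14 + 2*I) = -860 + (14 + 2*I) = -846 + 2*I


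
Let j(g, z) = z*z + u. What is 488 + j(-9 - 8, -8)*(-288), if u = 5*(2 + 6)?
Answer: -29464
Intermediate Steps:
u = 40 (u = 5*8 = 40)
j(g, z) = 40 + z² (j(g, z) = z*z + 40 = z² + 40 = 40 + z²)
488 + j(-9 - 8, -8)*(-288) = 488 + (40 + (-8)²)*(-288) = 488 + (40 + 64)*(-288) = 488 + 104*(-288) = 488 - 29952 = -29464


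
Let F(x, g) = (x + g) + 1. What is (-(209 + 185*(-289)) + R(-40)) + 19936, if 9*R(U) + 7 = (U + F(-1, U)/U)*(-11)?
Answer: 659150/9 ≈ 73239.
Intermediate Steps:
F(x, g) = 1 + g + x (F(x, g) = (g + x) + 1 = 1 + g + x)
R(U) = -2 - 11*U/9 (R(U) = -7/9 + ((U + (1 + U - 1)/U)*(-11))/9 = -7/9 + ((U + U/U)*(-11))/9 = -7/9 + ((U + 1)*(-11))/9 = -7/9 + ((1 + U)*(-11))/9 = -7/9 + (-11 - 11*U)/9 = -7/9 + (-11/9 - 11*U/9) = -2 - 11*U/9)
(-(209 + 185*(-289)) + R(-40)) + 19936 = (-(209 + 185*(-289)) + (-2 - 11/9*(-40))) + 19936 = (-(209 - 53465) + (-2 + 440/9)) + 19936 = (-1*(-53256) + 422/9) + 19936 = (53256 + 422/9) + 19936 = 479726/9 + 19936 = 659150/9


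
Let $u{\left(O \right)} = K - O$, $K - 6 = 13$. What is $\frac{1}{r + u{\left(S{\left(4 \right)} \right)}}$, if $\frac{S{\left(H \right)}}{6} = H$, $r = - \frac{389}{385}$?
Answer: $- \frac{385}{2314} \approx -0.16638$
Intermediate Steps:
$K = 19$ ($K = 6 + 13 = 19$)
$r = - \frac{389}{385}$ ($r = \left(-389\right) \frac{1}{385} = - \frac{389}{385} \approx -1.0104$)
$S{\left(H \right)} = 6 H$
$u{\left(O \right)} = 19 - O$
$\frac{1}{r + u{\left(S{\left(4 \right)} \right)}} = \frac{1}{- \frac{389}{385} + \left(19 - 6 \cdot 4\right)} = \frac{1}{- \frac{389}{385} + \left(19 - 24\right)} = \frac{1}{- \frac{389}{385} - 5} = \frac{1}{- \frac{2314}{385}} = - \frac{385}{2314}$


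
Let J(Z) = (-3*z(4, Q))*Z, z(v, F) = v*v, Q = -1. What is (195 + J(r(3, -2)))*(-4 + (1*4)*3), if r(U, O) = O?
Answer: 2328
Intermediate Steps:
z(v, F) = v²
J(Z) = -48*Z (J(Z) = (-3*4²)*Z = (-3*16)*Z = -48*Z)
(195 + J(r(3, -2)))*(-4 + (1*4)*3) = (195 - 48*(-2))*(-4 + (1*4)*3) = (195 + 96)*(-4 + 4*3) = 291*(-4 + 12) = 291*8 = 2328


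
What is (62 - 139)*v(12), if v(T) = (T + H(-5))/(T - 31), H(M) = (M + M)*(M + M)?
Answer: 8624/19 ≈ 453.89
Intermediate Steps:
H(M) = 4*M**2 (H(M) = (2*M)*(2*M) = 4*M**2)
v(T) = (100 + T)/(-31 + T) (v(T) = (T + 4*(-5)**2)/(T - 31) = (T + 4*25)/(-31 + T) = (T + 100)/(-31 + T) = (100 + T)/(-31 + T))
(62 - 139)*v(12) = (62 - 139)*((100 + 12)/(-31 + 12)) = -77*112/(-19) = -(-77)*112/19 = -77*(-112/19) = 8624/19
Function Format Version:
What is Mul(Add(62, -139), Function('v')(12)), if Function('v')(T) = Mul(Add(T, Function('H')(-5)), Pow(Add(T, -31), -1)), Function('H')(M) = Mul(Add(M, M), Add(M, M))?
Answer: Rational(8624, 19) ≈ 453.89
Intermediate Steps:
Function('H')(M) = Mul(4, Pow(M, 2)) (Function('H')(M) = Mul(Mul(2, M), Mul(2, M)) = Mul(4, Pow(M, 2)))
Function('v')(T) = Mul(Pow(Add(-31, T), -1), Add(100, T)) (Function('v')(T) = Mul(Add(T, Mul(4, Pow(-5, 2))), Pow(Add(T, -31), -1)) = Mul(Add(T, Mul(4, 25)), Pow(Add(-31, T), -1)) = Mul(Add(T, 100), Pow(Add(-31, T), -1)) = Mul(Add(100, T), Pow(Add(-31, T), -1)) = Mul(Pow(Add(-31, T), -1), Add(100, T)))
Mul(Add(62, -139), Function('v')(12)) = Mul(Add(62, -139), Mul(Pow(Add(-31, 12), -1), Add(100, 12))) = Mul(-77, Mul(Pow(-19, -1), 112)) = Mul(-77, Mul(Rational(-1, 19), 112)) = Mul(-77, Rational(-112, 19)) = Rational(8624, 19)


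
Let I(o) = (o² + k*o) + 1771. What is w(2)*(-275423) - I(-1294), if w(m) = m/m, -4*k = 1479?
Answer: -4860173/2 ≈ -2.4301e+6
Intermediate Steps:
k = -1479/4 (k = -¼*1479 = -1479/4 ≈ -369.75)
I(o) = 1771 + o² - 1479*o/4 (I(o) = (o² - 1479*o/4) + 1771 = 1771 + o² - 1479*o/4)
w(m) = 1
w(2)*(-275423) - I(-1294) = 1*(-275423) - (1771 + (-1294)² - 1479/4*(-1294)) = -275423 - (1771 + 1674436 + 956913/2) = -275423 - 1*4309327/2 = -275423 - 4309327/2 = -4860173/2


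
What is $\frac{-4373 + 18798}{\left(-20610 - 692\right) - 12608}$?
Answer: $- \frac{2885}{6782} \approx -0.42539$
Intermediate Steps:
$\frac{-4373 + 18798}{\left(-20610 - 692\right) - 12608} = \frac{14425}{\left(-20610 - 692\right) - 12608} = \frac{14425}{-21302 - 12608} = \frac{14425}{-33910} = 14425 \left(- \frac{1}{33910}\right) = - \frac{2885}{6782}$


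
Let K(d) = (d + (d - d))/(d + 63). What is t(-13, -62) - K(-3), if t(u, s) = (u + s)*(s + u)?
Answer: 112501/20 ≈ 5625.0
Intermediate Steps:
t(u, s) = (s + u)**2 (t(u, s) = (s + u)*(s + u) = (s + u)**2)
K(d) = d/(63 + d) (K(d) = (d + 0)/(63 + d) = d/(63 + d))
t(-13, -62) - K(-3) = (-62 - 13)**2 - (-3)/(63 - 3) = (-75)**2 - (-3)/60 = 5625 - (-3)/60 = 5625 - 1*(-1/20) = 5625 + 1/20 = 112501/20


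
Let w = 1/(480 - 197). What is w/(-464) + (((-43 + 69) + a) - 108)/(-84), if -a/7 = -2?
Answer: 2232283/2757552 ≈ 0.80952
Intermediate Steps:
a = 14 (a = -7*(-2) = 14)
w = 1/283 ≈ 0.0035336
w/(-464) + (((-43 + 69) + a) - 108)/(-84) = (1/283)/(-464) + (((-43 + 69) + 14) - 108)/(-84) = (1/283)*(-1/464) + ((26 + 14) - 108)*(-1/84) = -1/131312 + (40 - 108)*(-1/84) = -1/131312 - 68*(-1/84) = -1/131312 + 17/21 = 2232283/2757552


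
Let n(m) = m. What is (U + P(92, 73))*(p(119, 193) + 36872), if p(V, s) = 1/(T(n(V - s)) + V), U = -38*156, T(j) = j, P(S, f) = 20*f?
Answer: -7413488788/45 ≈ -1.6474e+8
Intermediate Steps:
U = -5928
p(V, s) = 1/(-s + 2*V) (p(V, s) = 1/((V - s) + V) = 1/(-s + 2*V))
(U + P(92, 73))*(p(119, 193) + 36872) = (-5928 + 20*73)*(1/(-1*193 + 2*119) + 36872) = (-5928 + 1460)*(1/(-193 + 238) + 36872) = -4468*(1/45 + 36872) = -4468*1659241/45 = -7413488788/45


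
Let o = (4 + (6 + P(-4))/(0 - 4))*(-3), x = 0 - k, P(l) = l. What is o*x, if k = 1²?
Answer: 21/2 ≈ 10.500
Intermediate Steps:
k = 1
x = -1 (x = 0 - 1*1 = 0 - 1 = -1)
o = -21/2 (o = (4 + (6 - 4)/(0 - 4))*(-3) = (4 + 2/(-4))*(-3) = (4 + 2*(-¼))*(-3) = (4 - ½)*(-3) = (7/2)*(-3) = -21/2 ≈ -10.500)
o*x = -21/2*(-1) = 21/2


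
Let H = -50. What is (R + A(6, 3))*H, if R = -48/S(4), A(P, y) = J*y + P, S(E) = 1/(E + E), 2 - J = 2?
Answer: 18900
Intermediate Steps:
J = 0 (J = 2 - 1*2 = 2 - 2 = 0)
S(E) = 1/(2*E)
A(P, y) = P (A(P, y) = 0*y + P = 0 + P = P)
R = -384 (R = -48/((½)/4) = -48/((½)*(¼)) = -48/⅛ = -48*8 = -384)
(R + A(6, 3))*H = (-384 + 6)*(-50) = -378*(-50) = 18900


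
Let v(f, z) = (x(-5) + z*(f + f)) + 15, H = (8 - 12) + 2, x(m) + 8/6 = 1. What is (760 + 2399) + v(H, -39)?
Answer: 9989/3 ≈ 3329.7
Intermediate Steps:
x(m) = -⅓ (x(m) = -4/3 + 1 = -⅓)
H = -2 (H = -4 + 2 = -2)
v(f, z) = 44/3 + 2*f*z (v(f, z) = (-⅓ + z*(f + f)) + 15 = (-⅓ + z*(2*f)) + 15 = (-⅓ + 2*f*z) + 15 = 44/3 + 2*f*z)
(760 + 2399) + v(H, -39) = (760 + 2399) + (44/3 + 2*(-2)*(-39)) = 3159 + (44/3 + 156) = 3159 + 512/3 = 9989/3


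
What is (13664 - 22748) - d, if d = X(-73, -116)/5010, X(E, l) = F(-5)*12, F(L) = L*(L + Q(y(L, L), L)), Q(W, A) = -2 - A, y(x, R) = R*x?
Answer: -1517032/167 ≈ -9084.0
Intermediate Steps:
F(L) = -2*L (F(L) = L*(L + (-2 - L)) = L*(-2) = -2*L)
X(E, l) = 120 (X(E, l) = -2*(-5)*12 = 10*12 = 120)
d = 4/167 (d = 120/5010 = 120*(1/5010) = 4/167 ≈ 0.023952)
(13664 - 22748) - d = (13664 - 22748) - 1*4/167 = -9084 - 4/167 = -1517032/167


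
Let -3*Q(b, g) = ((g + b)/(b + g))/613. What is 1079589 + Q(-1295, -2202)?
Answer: 1985364170/1839 ≈ 1.0796e+6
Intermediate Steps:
Q(b, g) = -1/1839 (Q(b, g) = -(g + b)/(b + g)/(3*613) = -(b + g)/(b + g)/(3*613) = -1/(3*613) = -⅓*1/613 = -1/1839)
1079589 + Q(-1295, -2202) = 1079589 - 1/1839 = 1985364170/1839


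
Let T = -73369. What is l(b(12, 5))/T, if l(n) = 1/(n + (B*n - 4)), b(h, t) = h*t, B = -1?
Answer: 1/293476 ≈ 3.4074e-6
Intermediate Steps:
l(n) = -¼ (l(n) = 1/(n + (-n - 4)) = 1/(n + (-4 - n)) = 1/(-4) = -¼)
l(b(12, 5))/T = -¼/(-73369) = -¼*(-1/73369) = 1/293476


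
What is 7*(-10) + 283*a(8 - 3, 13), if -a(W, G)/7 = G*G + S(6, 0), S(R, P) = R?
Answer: -346745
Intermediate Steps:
a(W, G) = -42 - 7*G**2 (a(W, G) = -7*(G*G + 6) = -7*(G**2 + 6) = -7*(6 + G**2) = -42 - 7*G**2)
7*(-10) + 283*a(8 - 3, 13) = 7*(-10) + 283*(-42 - 7*13**2) = -70 + 283*(-42 - 7*169) = -70 + 283*(-42 - 1183) = -70 + 283*(-1225) = -70 - 346675 = -346745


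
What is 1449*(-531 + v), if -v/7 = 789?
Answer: -8772246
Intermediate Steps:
v = -5523 (v = -7*789 = -5523)
1449*(-531 + v) = 1449*(-531 - 5523) = 1449*(-6054) = -8772246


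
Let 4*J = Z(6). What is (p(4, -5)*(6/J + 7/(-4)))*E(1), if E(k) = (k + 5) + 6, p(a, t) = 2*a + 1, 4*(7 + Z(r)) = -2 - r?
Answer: -477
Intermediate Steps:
Z(r) = -15/2 - r/4 (Z(r) = -7 + (-2 - r)/4 = -7 + (-½ - r/4) = -15/2 - r/4)
J = -9/4 (J = (-15/2 - ¼*6)/4 = (-15/2 - 3/2)/4 = (¼)*(-9) = -9/4 ≈ -2.2500)
p(a, t) = 1 + 2*a
E(k) = 11 + k (E(k) = (5 + k) + 6 = 11 + k)
(p(4, -5)*(6/J + 7/(-4)))*E(1) = ((1 + 2*4)*(6/(-9/4) + 7/(-4)))*(11 + 1) = ((1 + 8)*(6*(-4/9) + 7*(-¼)))*12 = (9*(-8/3 - 7/4))*12 = (9*(-53/12))*12 = -159/4*12 = -477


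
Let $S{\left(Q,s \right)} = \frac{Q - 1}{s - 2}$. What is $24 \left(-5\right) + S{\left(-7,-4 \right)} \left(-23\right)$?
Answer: $- \frac{452}{3} \approx -150.67$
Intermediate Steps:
$S{\left(Q,s \right)} = \frac{-1 + Q}{-2 + s}$
$24 \left(-5\right) + S{\left(-7,-4 \right)} \left(-23\right) = 24 \left(-5\right) + \frac{-1 - 7}{-2 - 4} \left(-23\right) = -120 + \frac{1}{-6} \left(-8\right) \left(-23\right) = -120 + \left(- \frac{1}{6}\right) \left(-8\right) \left(-23\right) = -120 + \frac{4}{3} \left(-23\right) = -120 - \frac{92}{3} = - \frac{452}{3}$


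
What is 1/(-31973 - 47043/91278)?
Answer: -10142/324275393 ≈ -3.1276e-5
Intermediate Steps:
1/(-31973 - 47043/91278) = 1/(-31973 - 47043*1/91278) = 1/(-31973 - 5227/10142) = 1/(-324275393/10142) = -10142/324275393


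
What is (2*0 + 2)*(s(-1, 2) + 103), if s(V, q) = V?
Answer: 204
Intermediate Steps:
(2*0 + 2)*(s(-1, 2) + 103) = (2*0 + 2)*(-1 + 103) = (0 + 2)*102 = 2*102 = 204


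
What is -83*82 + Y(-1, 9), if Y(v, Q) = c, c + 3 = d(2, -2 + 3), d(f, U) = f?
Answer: -6807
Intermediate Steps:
c = -1 (c = -3 + 2 = -1)
Y(v, Q) = -1
-83*82 + Y(-1, 9) = -83*82 - 1 = -6806 - 1 = -6807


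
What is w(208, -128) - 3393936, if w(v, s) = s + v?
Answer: -3393856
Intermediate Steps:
w(208, -128) - 3393936 = (-128 + 208) - 3393936 = 80 - 3393936 = -3393856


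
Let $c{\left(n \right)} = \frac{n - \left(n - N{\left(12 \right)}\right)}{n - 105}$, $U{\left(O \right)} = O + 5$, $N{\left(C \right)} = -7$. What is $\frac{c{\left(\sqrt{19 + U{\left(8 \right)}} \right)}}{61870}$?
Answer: $\frac{147}{136027382} + \frac{14 \sqrt{2}}{340068455} \approx 1.1389 \cdot 10^{-6}$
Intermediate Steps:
$U{\left(O \right)} = 5 + O$
$c{\left(n \right)} = - \frac{7}{-105 + n}$ ($c{\left(n \right)} = \frac{n - \left(7 + n\right)}{n - 105} = - \frac{7}{-105 + n}$)
$\frac{c{\left(\sqrt{19 + U{\left(8 \right)}} \right)}}{61870} = \frac{\left(-7\right) \frac{1}{-105 + \sqrt{19 + \left(5 + 8\right)}}}{61870} = - \frac{7}{-105 + \sqrt{19 + 13}} \cdot \frac{1}{61870} = - \frac{7}{-105 + \sqrt{32}} \cdot \frac{1}{61870} = - \frac{7}{-105 + 4 \sqrt{2}} \cdot \frac{1}{61870} = - \frac{7}{61870 \left(-105 + 4 \sqrt{2}\right)}$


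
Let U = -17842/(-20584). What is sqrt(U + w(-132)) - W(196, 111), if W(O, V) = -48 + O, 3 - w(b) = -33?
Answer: -148 + sqrt(976281109)/5146 ≈ -141.93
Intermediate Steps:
U = 8921/10292 (U = -17842*(-1/20584) = 8921/10292 ≈ 0.86679)
w(b) = 36 (w(b) = 3 - 1*(-33) = 3 + 33 = 36)
sqrt(U + w(-132)) - W(196, 111) = sqrt(8921/10292 + 36) - (-48 + 196) = sqrt(379433/10292) - 1*148 = sqrt(976281109)/5146 - 148 = -148 + sqrt(976281109)/5146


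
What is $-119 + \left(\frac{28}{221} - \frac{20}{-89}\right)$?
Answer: $- \frac{2333699}{19669} \approx -118.65$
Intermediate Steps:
$-119 + \left(\frac{28}{221} - \frac{20}{-89}\right) = -119 + \left(28 \cdot \frac{1}{221} - - \frac{20}{89}\right) = -119 + \left(\frac{28}{221} + \frac{20}{89}\right) = -119 + \frac{6912}{19669} = - \frac{2333699}{19669}$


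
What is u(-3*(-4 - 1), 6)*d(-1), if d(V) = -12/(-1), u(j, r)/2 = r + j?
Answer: 504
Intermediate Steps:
u(j, r) = 2*j + 2*r (u(j, r) = 2*(r + j) = 2*(j + r) = 2*j + 2*r)
d(V) = 12 (d(V) = -12*(-1) = 12)
u(-3*(-4 - 1), 6)*d(-1) = (2*(-3*(-4 - 1)) + 2*6)*12 = (2*(-3*(-5)) + 12)*12 = (2*15 + 12)*12 = (30 + 12)*12 = 42*12 = 504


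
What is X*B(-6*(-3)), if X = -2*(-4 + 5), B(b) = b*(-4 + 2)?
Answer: 72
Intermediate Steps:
B(b) = -2*b (B(b) = b*(-2) = -2*b)
X = -2 (X = -2*1 = -2)
X*B(-6*(-3)) = -(-4)*(-6*(-3)) = -(-4)*18 = -2*(-36) = 72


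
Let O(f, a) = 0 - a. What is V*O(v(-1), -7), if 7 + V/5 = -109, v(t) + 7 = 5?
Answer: -4060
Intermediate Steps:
v(t) = -2 (v(t) = -7 + 5 = -2)
O(f, a) = -a
V = -580 (V = -35 + 5*(-109) = -35 - 545 = -580)
V*O(v(-1), -7) = -(-580)*(-7) = -580*7 = -4060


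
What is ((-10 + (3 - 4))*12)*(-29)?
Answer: 3828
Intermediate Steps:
((-10 + (3 - 4))*12)*(-29) = ((-10 - 1)*12)*(-29) = -11*12*(-29) = -132*(-29) = 3828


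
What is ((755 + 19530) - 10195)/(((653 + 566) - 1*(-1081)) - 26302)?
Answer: -5045/12001 ≈ -0.42038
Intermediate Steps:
((755 + 19530) - 10195)/(((653 + 566) - 1*(-1081)) - 26302) = (20285 - 10195)/((1219 + 1081) - 26302) = 10090/(2300 - 26302) = 10090/(-24002) = 10090*(-1/24002) = -5045/12001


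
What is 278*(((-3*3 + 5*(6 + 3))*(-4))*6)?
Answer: -240192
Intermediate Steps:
278*(((-3*3 + 5*(6 + 3))*(-4))*6) = 278*(((-9 + 5*9)*(-4))*6) = 278*(((-9 + 45)*(-4))*6) = 278*((36*(-4))*6) = 278*(-144*6) = 278*(-864) = -240192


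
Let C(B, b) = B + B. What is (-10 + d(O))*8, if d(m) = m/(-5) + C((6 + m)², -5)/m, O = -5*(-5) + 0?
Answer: 12376/25 ≈ 495.04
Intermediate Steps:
C(B, b) = 2*B
O = 25 (O = 25 + 0 = 25)
d(m) = -m/5 + 2*(6 + m)²/m (d(m) = m/(-5) + (2*(6 + m)²)/m = m*(-⅕) + 2*(6 + m)²/m = -m/5 + 2*(6 + m)²/m)
(-10 + d(O))*8 = (-10 + (-⅕*25 + 2*(6 + 25)²/25))*8 = (-10 + (-5 + 2*(1/25)*31²))*8 = (-10 + (-5 + 2*(1/25)*961))*8 = (-10 + (-5 + 1922/25))*8 = (-10 + 1797/25)*8 = (1547/25)*8 = 12376/25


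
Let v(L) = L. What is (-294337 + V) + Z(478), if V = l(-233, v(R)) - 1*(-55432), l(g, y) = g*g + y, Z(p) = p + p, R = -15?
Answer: -183675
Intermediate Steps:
Z(p) = 2*p
l(g, y) = y + g**2 (l(g, y) = g**2 + y = y + g**2)
V = 109706 (V = (-15 + (-233)**2) - 1*(-55432) = (-15 + 54289) + 55432 = 54274 + 55432 = 109706)
(-294337 + V) + Z(478) = (-294337 + 109706) + 2*478 = -184631 + 956 = -183675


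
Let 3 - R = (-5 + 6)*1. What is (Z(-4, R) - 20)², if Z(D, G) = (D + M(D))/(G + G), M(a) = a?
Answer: 484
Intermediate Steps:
R = 2 (R = 3 - (-5 + 6) = 3 - 1 = 2)
Z(D, G) = D/G (Z(D, G) = (D + D)/(G + G) = (2*D)/((2*G)) = (2*D)*(1/(2*G)) = D/G)
(Z(-4, R) - 20)² = (-4/2 - 20)² = (-4*½ - 20)² = (-2 - 20)² = (-22)² = 484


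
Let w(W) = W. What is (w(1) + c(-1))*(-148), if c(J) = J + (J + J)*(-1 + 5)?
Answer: 1184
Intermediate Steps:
c(J) = 9*J (c(J) = J + (2*J)*4 = J + 8*J = 9*J)
(w(1) + c(-1))*(-148) = (1 + 9*(-1))*(-148) = (1 - 9)*(-148) = -8*(-148) = 1184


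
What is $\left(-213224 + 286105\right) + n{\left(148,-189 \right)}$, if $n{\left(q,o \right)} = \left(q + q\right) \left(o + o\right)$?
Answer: $-39007$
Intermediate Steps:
$n{\left(q,o \right)} = 4 o q$ ($n{\left(q,o \right)} = 2 q 2 o = 4 o q$)
$\left(-213224 + 286105\right) + n{\left(148,-189 \right)} = \left(-213224 + 286105\right) + 4 \left(-189\right) 148 = 72881 - 111888 = -39007$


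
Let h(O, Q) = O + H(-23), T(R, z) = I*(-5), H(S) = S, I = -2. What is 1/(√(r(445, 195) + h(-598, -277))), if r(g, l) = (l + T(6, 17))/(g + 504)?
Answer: -I*√139769669/294562 ≈ -0.040136*I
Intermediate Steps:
T(R, z) = 10 (T(R, z) = -2*(-5) = 10)
h(O, Q) = -23 + O (h(O, Q) = O - 23 = -23 + O)
r(g, l) = (10 + l)/(504 + g) (r(g, l) = (l + 10)/(g + 504) = (10 + l)/(504 + g))
1/(√(r(445, 195) + h(-598, -277))) = 1/(√((10 + 195)/(504 + 445) + (-23 - 598))) = 1/(√(205/949 - 621)) = 1/(√(-589124/949)) = 1/(2*I*√139769669/949) = -I*√139769669/294562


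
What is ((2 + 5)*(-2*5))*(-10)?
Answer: 700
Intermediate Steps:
((2 + 5)*(-2*5))*(-10) = (7*(-10))*(-10) = -70*(-10) = 700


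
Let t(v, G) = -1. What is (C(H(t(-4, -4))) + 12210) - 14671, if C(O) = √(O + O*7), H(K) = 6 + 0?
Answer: -2461 + 4*√3 ≈ -2454.1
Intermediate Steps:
H(K) = 6
C(O) = 2*√2*√O (C(O) = √(O + 7*O) = √(8*O) = 2*√2*√O)
(C(H(t(-4, -4))) + 12210) - 14671 = (2*√2*√6 + 12210) - 14671 = (4*√3 + 12210) - 14671 = (12210 + 4*√3) - 14671 = -2461 + 4*√3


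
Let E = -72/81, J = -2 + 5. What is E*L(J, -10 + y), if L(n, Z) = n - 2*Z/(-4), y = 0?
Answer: 16/9 ≈ 1.7778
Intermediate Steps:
J = 3
L(n, Z) = n + Z/2 (L(n, Z) = n - 2*Z*(-1)/4 = n - (-1)*Z/2 = n + Z/2)
E = -8/9 (E = -72*1/81 = -8/9 ≈ -0.88889)
E*L(J, -10 + y) = -8*(3 + (-10 + 0)/2)/9 = -8*(3 + (1/2)*(-10))/9 = -8*(3 - 5)/9 = -8/9*(-2) = 16/9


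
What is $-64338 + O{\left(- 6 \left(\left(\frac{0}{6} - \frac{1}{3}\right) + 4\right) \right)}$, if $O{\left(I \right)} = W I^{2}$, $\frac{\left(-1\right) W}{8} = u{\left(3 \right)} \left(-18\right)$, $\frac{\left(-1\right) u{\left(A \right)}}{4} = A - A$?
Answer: $-64338$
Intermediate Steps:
$u{\left(A \right)} = 0$ ($u{\left(A \right)} = - 4 \left(A - A\right) = \left(-4\right) 0 = 0$)
$W = 0$ ($W = - 8 \cdot 0 \left(-18\right) = \left(-8\right) 0 = 0$)
$O{\left(I \right)} = 0$ ($O{\left(I \right)} = 0 I^{2} = 0$)
$-64338 + O{\left(- 6 \left(\left(\frac{0}{6} - \frac{1}{3}\right) + 4\right) \right)} = -64338 + 0 = -64338$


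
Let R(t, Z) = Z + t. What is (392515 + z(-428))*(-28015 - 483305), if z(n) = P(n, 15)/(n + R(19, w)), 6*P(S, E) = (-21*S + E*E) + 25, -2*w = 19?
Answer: -5418869993480/27 ≈ -2.0070e+11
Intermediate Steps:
w = -19/2 (w = -½*19 = -19/2 ≈ -9.5000)
P(S, E) = 25/6 - 7*S/2 + E²/6 (P(S, E) = ((-21*S + E*E) + 25)/6 = ((-21*S + E²) + 25)/6 = ((E² - 21*S) + 25)/6 = (25 + E² - 21*S)/6 = 25/6 - 7*S/2 + E²/6)
z(n) = (125/3 - 7*n/2)/(19/2 + n) (z(n) = (25/6 - 7*n/2 + (⅙)*15²)/(n + (-19/2 + 19)) = (25/6 - 7*n/2 + (⅙)*225)/(n + 19/2) = (25/6 - 7*n/2 + 75/2)/(19/2 + n) = (125/3 - 7*n/2)/(19/2 + n))
(392515 + z(-428))*(-28015 - 483305) = (392515 + (250 - 21*(-428))/(3*(19 + 2*(-428))))*(-28015 - 483305) = (392515 + (250 + 8988)/(3*(19 - 856)))*(-511320) = (392515 + (⅓)*9238/(-837))*(-511320) = (392515 + (⅓)*(-1/837)*9238)*(-511320) = (392515 - 298/81)*(-511320) = (31793417/81)*(-511320) = -5418869993480/27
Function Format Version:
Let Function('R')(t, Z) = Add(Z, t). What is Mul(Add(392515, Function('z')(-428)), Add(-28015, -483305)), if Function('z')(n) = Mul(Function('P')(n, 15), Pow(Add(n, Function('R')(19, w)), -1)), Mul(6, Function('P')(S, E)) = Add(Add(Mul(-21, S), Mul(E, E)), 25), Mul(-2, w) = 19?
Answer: Rational(-5418869993480, 27) ≈ -2.0070e+11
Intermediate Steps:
w = Rational(-19, 2) (w = Mul(Rational(-1, 2), 19) = Rational(-19, 2) ≈ -9.5000)
Function('P')(S, E) = Add(Rational(25, 6), Mul(Rational(-7, 2), S), Mul(Rational(1, 6), Pow(E, 2))) (Function('P')(S, E) = Mul(Rational(1, 6), Add(Add(Mul(-21, S), Mul(E, E)), 25)) = Mul(Rational(1, 6), Add(Add(Mul(-21, S), Pow(E, 2)), 25)) = Mul(Rational(1, 6), Add(Add(Pow(E, 2), Mul(-21, S)), 25)) = Mul(Rational(1, 6), Add(25, Pow(E, 2), Mul(-21, S))) = Add(Rational(25, 6), Mul(Rational(-7, 2), S), Mul(Rational(1, 6), Pow(E, 2))))
Function('z')(n) = Mul(Pow(Add(Rational(19, 2), n), -1), Add(Rational(125, 3), Mul(Rational(-7, 2), n))) (Function('z')(n) = Mul(Add(Rational(25, 6), Mul(Rational(-7, 2), n), Mul(Rational(1, 6), Pow(15, 2))), Pow(Add(n, Add(Rational(-19, 2), 19)), -1)) = Mul(Add(Rational(25, 6), Mul(Rational(-7, 2), n), Mul(Rational(1, 6), 225)), Pow(Add(n, Rational(19, 2)), -1)) = Mul(Add(Rational(25, 6), Mul(Rational(-7, 2), n), Rational(75, 2)), Pow(Add(Rational(19, 2), n), -1)) = Mul(Add(Rational(125, 3), Mul(Rational(-7, 2), n)), Pow(Add(Rational(19, 2), n), -1)) = Mul(Pow(Add(Rational(19, 2), n), -1), Add(Rational(125, 3), Mul(Rational(-7, 2), n))))
Mul(Add(392515, Function('z')(-428)), Add(-28015, -483305)) = Mul(Add(392515, Mul(Rational(1, 3), Pow(Add(19, Mul(2, -428)), -1), Add(250, Mul(-21, -428)))), Add(-28015, -483305)) = Mul(Add(392515, Mul(Rational(1, 3), Pow(Add(19, -856), -1), Add(250, 8988))), -511320) = Mul(Add(392515, Mul(Rational(1, 3), Pow(-837, -1), 9238)), -511320) = Mul(Add(392515, Mul(Rational(1, 3), Rational(-1, 837), 9238)), -511320) = Mul(Add(392515, Rational(-298, 81)), -511320) = Mul(Rational(31793417, 81), -511320) = Rational(-5418869993480, 27)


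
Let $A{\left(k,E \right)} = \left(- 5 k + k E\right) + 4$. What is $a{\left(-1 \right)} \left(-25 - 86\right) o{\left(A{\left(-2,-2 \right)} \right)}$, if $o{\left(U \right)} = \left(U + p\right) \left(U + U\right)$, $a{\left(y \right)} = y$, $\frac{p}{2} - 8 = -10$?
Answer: $55944$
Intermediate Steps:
$p = -4$ ($p = 16 + 2 \left(-10\right) = 16 - 20 = -4$)
$A{\left(k,E \right)} = 4 - 5 k + E k$ ($A{\left(k,E \right)} = \left(- 5 k + E k\right) + 4 = 4 - 5 k + E k$)
$o{\left(U \right)} = 2 U \left(-4 + U\right)$ ($o{\left(U \right)} = \left(U - 4\right) \left(U + U\right) = \left(-4 + U\right) 2 U = 2 U \left(-4 + U\right)$)
$a{\left(-1 \right)} \left(-25 - 86\right) o{\left(A{\left(-2,-2 \right)} \right)} = - (-25 - 86) 2 \left(4 - -10 - -4\right) \left(-4 - -18\right) = \left(-1\right) \left(-111\right) 2 \left(4 + 10 + 4\right) \left(-4 + \left(4 + 10 + 4\right)\right) = 111 \cdot 2 \cdot 18 \left(-4 + 18\right) = 111 \cdot 2 \cdot 18 \cdot 14 = 111 \cdot 504 = 55944$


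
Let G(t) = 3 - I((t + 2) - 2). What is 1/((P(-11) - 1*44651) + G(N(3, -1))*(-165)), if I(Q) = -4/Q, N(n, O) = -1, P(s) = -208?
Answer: -1/44694 ≈ -2.2374e-5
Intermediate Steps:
G(t) = 3 + 4/t (G(t) = 3 - (-4)/((t + 2) - 2) = 3 - (-4)/((2 + t) - 2) = 3 - (-4)/t = 3 + 4/t)
1/((P(-11) - 1*44651) + G(N(3, -1))*(-165)) = 1/((-208 - 1*44651) + (3 + 4/(-1))*(-165)) = 1/((-208 - 44651) + (3 + 4*(-1))*(-165)) = 1/(-44859 + (3 - 4)*(-165)) = 1/(-44859 - 1*(-165)) = 1/(-44859 + 165) = 1/(-44694) = -1/44694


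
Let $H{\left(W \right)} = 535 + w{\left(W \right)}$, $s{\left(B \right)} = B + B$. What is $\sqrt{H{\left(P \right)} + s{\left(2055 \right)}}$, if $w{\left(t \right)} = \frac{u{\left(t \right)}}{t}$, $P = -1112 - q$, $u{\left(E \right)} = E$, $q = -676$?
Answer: $\sqrt{4646} \approx 68.162$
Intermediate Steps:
$s{\left(B \right)} = 2 B$
$P = -436$ ($P = -1112 - -676 = -1112 + 676 = -436$)
$w{\left(t \right)} = 1$ ($w{\left(t \right)} = \frac{t}{t} = 1$)
$H{\left(W \right)} = 536$ ($H{\left(W \right)} = 535 + 1 = 536$)
$\sqrt{H{\left(P \right)} + s{\left(2055 \right)}} = \sqrt{536 + 2 \cdot 2055} = \sqrt{536 + 4110} = \sqrt{4646}$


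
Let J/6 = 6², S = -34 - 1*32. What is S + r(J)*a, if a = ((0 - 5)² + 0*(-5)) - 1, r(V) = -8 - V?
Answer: -5442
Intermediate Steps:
S = -66 (S = -34 - 32 = -66)
J = 216 (J = 6*6² = 6*36 = 216)
a = 24 (a = ((-5)² + 0) - 1 = (25 + 0) - 1 = 25 - 1 = 24)
S + r(J)*a = -66 + (-8 - 1*216)*24 = -66 + (-8 - 216)*24 = -66 - 224*24 = -66 - 5376 = -5442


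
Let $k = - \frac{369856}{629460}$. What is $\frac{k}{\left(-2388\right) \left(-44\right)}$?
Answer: $- \frac{5779}{1033415955} \approx -5.5921 \cdot 10^{-6}$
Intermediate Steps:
$k = - \frac{92464}{157365}$ ($k = \left(-369856\right) \frac{1}{629460} = - \frac{92464}{157365} \approx -0.58758$)
$\frac{k}{\left(-2388\right) \left(-44\right)} = - \frac{92464}{157365 \left(\left(-2388\right) \left(-44\right)\right)} = - \frac{92464}{157365 \cdot 105072} = \left(- \frac{92464}{157365}\right) \frac{1}{105072} = - \frac{5779}{1033415955}$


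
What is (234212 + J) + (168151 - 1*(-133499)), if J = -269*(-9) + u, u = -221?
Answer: 538062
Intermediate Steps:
J = 2200 (J = -269*(-9) - 221 = 2421 - 221 = 2200)
(234212 + J) + (168151 - 1*(-133499)) = (234212 + 2200) + (168151 - 1*(-133499)) = 236412 + (168151 + 133499) = 236412 + 301650 = 538062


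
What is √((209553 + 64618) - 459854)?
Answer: I*√185683 ≈ 430.91*I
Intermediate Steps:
√((209553 + 64618) - 459854) = √(274171 - 459854) = √(-185683) = I*√185683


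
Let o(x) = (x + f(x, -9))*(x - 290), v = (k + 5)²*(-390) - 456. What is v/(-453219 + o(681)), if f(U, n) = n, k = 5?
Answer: 4384/21163 ≈ 0.20715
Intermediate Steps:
v = -39456 (v = (5 + 5)²*(-390) - 456 = 10²*(-390) - 456 = 100*(-390) - 456 = -39000 - 456 = -39456)
o(x) = (-290 + x)*(-9 + x) (o(x) = (x - 9)*(x - 290) = (-9 + x)*(-290 + x) = (-290 + x)*(-9 + x))
v/(-453219 + o(681)) = -39456/(-453219 + (2610 + 681² - 299*681)) = -39456/(-453219 + (2610 + 463761 - 203619)) = -39456/(-453219 + 262752) = -39456/(-190467) = -39456*(-1/190467) = 4384/21163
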